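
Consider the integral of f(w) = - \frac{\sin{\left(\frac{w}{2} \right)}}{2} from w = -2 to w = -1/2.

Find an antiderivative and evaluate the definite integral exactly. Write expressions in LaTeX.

Whatever form F(w) takes, F'(w) = f(w) is non-negotiable.
F(w) = \cos{\left(\frac{w}{2} \right)} is an antiderivative of f.
Check: d/dw[\cos{\left(\frac{w}{2} \right)}] = - \frac{\sin{\left(\frac{w}{2} \right)}}{2} = f(w).
F(-1/2) = \cos{\left(\frac{1}{4} \right)}; F(-2) = \cos{\left(1 \right)}.
Integral = F(-1/2) - F(-2) = - \cos{\left(1 \right)} + \cos{\left(\frac{1}{4} \right)}.

Antiderivative: F(w) = \cos{\left(\frac{w}{2} \right)}; value = - \cos{\left(1 \right)} + \cos{\left(\frac{1}{4} \right)}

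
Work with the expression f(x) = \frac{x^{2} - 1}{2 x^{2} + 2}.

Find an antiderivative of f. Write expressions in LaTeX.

A first test for any F(x): its x-derivative must equal f(x) identically.
Check: d/dx[\frac{x - 2 \operatorname{atan}{\left(x \right)}}{2}] = \frac{x^{2} - 1}{2 x^{2} + 2} = f(x).

An antiderivative is F(x) = \frac{x - 2 \operatorname{atan}{\left(x \right)}}{2}.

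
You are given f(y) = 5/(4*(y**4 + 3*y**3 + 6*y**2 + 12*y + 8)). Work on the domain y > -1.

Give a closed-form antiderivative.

The denominator factors as 4*(y + 1)*(y + 2)*(y**2 + 4); partial fractions split f into directly integrable pieces: -(3*y + 2)/(32*(y**2 + 4)) - 5/(32*(y + 2)) + 1/(4*(y + 1)).
Check: d/dy[log(y + 1)/4 - 5*log(y + 2)/32 - 3*log(y**2 + 4)/64 - atan(y/2)/32] = 5/(4*y**4 + 12*y**3 + 24*y**2 + 48*y + 32), which equals f(y).

An antiderivative is F(y) = log(y + 1)/4 - 5*log(y + 2)/32 - 3*log(y**2 + 4)/64 - atan(y/2)/32.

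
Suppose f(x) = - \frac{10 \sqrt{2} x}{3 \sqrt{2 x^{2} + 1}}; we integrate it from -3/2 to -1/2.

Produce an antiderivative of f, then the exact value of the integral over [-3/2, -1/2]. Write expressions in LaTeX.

Antiderivative: F(x) = - \frac{5 \sqrt{2} \sqrt{2 x^{2} + 1}}{3}; value = - \frac{5 \sqrt{3}}{3} + \frac{5 \sqrt{11}}{3}

f matches the chain-rule pattern g'(h)*h' with inner function h(x) = 4 x^{2} + 2; substituting u = h(x) collapses the integral.
F(x) = - \frac{5 \sqrt{2} \sqrt{2 x^{2} + 1}}{3} is an antiderivative of f.
Check: d/dx[- \frac{5 \sqrt{2} \sqrt{2 x^{2} + 1}}{3}] = - \frac{10 \sqrt{2} x}{3 \sqrt{2 x^{2} + 1}} = f(x).
F(-1/2) = - \frac{5 \sqrt{3}}{3}; F(-3/2) = - \frac{5 \sqrt{11}}{3}.
Integral = F(-1/2) - F(-3/2) = - \frac{5 \sqrt{3}}{3} + \frac{5 \sqrt{11}}{3}.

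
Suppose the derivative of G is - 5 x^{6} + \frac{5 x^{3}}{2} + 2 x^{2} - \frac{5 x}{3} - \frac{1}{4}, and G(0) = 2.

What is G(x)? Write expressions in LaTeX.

Integrate term by term and add the pieces.
A general antiderivative is - \frac{5 x^{7}}{7} + \frac{5 x^{4}}{8} + \frac{2 x^{3}}{3} - \frac{5 x^{2}}{6} - \frac{x}{4} + C.
The condition gives C = 2 - (0) = 2.
So G(x) = - \frac{5 x^{7}}{7} + \frac{5 x^{4}}{8} + \frac{2 x^{3}}{3} - \frac{5 x^{2}}{6} - \frac{x}{4} + 2.
Check: d/dx[- \frac{5 x^{7}}{7} + \frac{5 x^{4}}{8} + \frac{2 x^{3}}{3} - \frac{5 x^{2}}{6} - \frac{x}{4} + 2] = - 5 x^{6} + \frac{5 x^{3}}{2} + 2 x^{2} - \frac{5 x}{3} - \frac{1}{4} = G'(x).

G(x) = - \frac{5 x^{7}}{7} + \frac{5 x^{4}}{8} + \frac{2 x^{3}}{3} - \frac{5 x^{2}}{6} - \frac{x}{4} + 2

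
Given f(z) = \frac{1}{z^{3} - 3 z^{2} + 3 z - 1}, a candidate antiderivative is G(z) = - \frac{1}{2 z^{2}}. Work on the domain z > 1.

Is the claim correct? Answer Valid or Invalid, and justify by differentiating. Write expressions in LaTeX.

d/dz[G] = \frac{1}{z^{3}}
d/dz[G] - f(z) = \frac{- 3 z^{2} + 3 z - 1}{z^{6} - 3 z^{5} + 3 z^{4} - z^{3}} != 0.

Invalid: d/dz[G] - f = \frac{- 3 z^{2} + 3 z - 1}{z^{6} - 3 z^{5} + 3 z^{4} - z^{3}}, which is not 0.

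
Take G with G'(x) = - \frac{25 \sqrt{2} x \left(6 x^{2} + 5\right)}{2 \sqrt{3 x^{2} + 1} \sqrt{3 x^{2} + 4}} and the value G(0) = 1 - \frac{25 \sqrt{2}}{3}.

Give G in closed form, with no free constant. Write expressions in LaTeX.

G(x) = - 25 \sqrt{\frac{x^{2}}{2} + \frac{2}{3}} \sqrt{x^{2} + \frac{1}{3}} + 1

Recognize the product-rule pattern: G'(x) = u'v + uv' with u = - 25 \sqrt{x^{2} + \frac{1}{3}}, v = \sqrt{\frac{x^{2}}{2} + \frac{2}{3}}, so integration by parts undoes it.
A general antiderivative is - 25 \sqrt{\frac{x^{2}}{2} + \frac{2}{3}} \sqrt{x^{2} + \frac{1}{3}} + C.
The condition gives C = 1 - \frac{25 \sqrt{2}}{3} - (- \frac{25 \sqrt{2}}{3}) = 1.
So G(x) = - 25 \sqrt{\frac{x^{2}}{2} + \frac{2}{3}} \sqrt{x^{2} + \frac{1}{3}} + 1.
Check: d/dx[- 25 \sqrt{\frac{x^{2}}{2} + \frac{2}{3}} \sqrt{x^{2} + \frac{1}{3}} + 1] = \frac{\sqrt{3} \left(- 150 \sqrt{6} x^{3} - 125 \sqrt{6} x\right)}{6 \sqrt{3 x^{2} + 1} \sqrt{3 x^{2} + 4}}, which equals G'(x).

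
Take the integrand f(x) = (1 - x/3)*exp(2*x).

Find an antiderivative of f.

Recognize the product-rule pattern: f = u'v + uv' with u = 7/12 - x/6, v = exp(2*x), so integration by parts undoes it.
Check: d/dx[-x*exp(2*x)/6 + 7*exp(2*x)/12] = -x*exp(2*x)/3 + exp(2*x), which equals f(x).

An antiderivative is F(x) = -x*exp(2*x)/6 + 7*exp(2*x)/12.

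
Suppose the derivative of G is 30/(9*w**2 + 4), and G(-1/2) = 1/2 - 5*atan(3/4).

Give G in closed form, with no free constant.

Since d/dw undoes antidifferentiation here, G(w) must give back the stated G'(w).
A general antiderivative is 5*atan(3*w/2) + C.
The condition gives C = 1/2 - 5*atan(3/4) - (-5*atan(3/4)) = 1/2.
So G(w) = (10*atan(3*w/2) + 1)/2.
Check: d/dw[(10*atan(3*w/2) + 1)/2] = 30/(9*w**2 + 4) = G'(w).

G(w) = (10*atan(3*w/2) + 1)/2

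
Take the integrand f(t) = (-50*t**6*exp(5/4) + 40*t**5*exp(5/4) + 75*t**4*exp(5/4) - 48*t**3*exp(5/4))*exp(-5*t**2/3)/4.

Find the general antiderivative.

F(t) = -3*(-5*t**5/4 + t**4)*exp(5/4 - 5*t**2/3) + C

f has the shape u'v + uv' for u = 15*t**5/4 - 3*t**4 and v = exp(5/4 - 5*t**2/3) — it is the derivative of the product u*v.
Check: d/dt[-3*(-5*t**5/4 + t**4)*exp(5/4 - 5*t**2/3)] = (-50*t**6 + 40*t**5 + 75*t**4 - 48*t**3)*exp(5/4)*exp(-5*t**2/3)/4, which equals f(t).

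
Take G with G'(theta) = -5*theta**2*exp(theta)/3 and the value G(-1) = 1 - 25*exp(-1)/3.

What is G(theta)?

G(theta) = -5*theta**2*exp(theta)/3 + 10*theta*exp(theta)/3 - 10*exp(theta)/3 + 1

Recognize the product-rule pattern: G'(theta) = u'v + uv' with u = -5*theta**2/3 + 10*theta/3 - 10/3, v = exp(theta), so integration by parts undoes it.
A general antiderivative is (-5*theta**2 + 10*theta - 10)*exp(theta)/3 + C.
The condition gives C = 1 - 25*exp(-1)/3 - (-25*exp(-1)/3) = 1.
So G(theta) = -5*theta**2*exp(theta)/3 + 10*theta*exp(theta)/3 - 10*exp(theta)/3 + 1.
Check: d/dtheta[-5*theta**2*exp(theta)/3 + 10*theta*exp(theta)/3 - 10*exp(theta)/3 + 1] = -5*theta**2*exp(theta)/3 = G'(theta).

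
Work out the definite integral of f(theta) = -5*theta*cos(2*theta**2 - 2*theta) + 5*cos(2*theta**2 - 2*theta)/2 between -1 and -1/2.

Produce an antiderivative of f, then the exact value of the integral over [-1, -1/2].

Antiderivative: F(theta) = -5*sin(2*theta**2 - 2*theta)/4; value = -5*sin(3/2)/4 + 5*sin(4)/4

The substitution u = 2*theta**2 - 2*theta works: f is exactly (dF/du)*(du/dtheta) for that inner function.
F(theta) = -5*sin(2*theta**2 - 2*theta)/4 is an antiderivative of f.
Check: d/dtheta[-5*sin(2*theta**2 - 2*theta)/4] = -5*theta*cos(2*theta**2 - 2*theta) + 5*cos(2*theta**2 - 2*theta)/2 = f(theta).
F(-1/2) = -5*sin(3/2)/4; F(-1) = -5*sin(4)/4.
Integral = F(-1/2) - F(-1) = -5*sin(3/2)/4 + 5*sin(4)/4.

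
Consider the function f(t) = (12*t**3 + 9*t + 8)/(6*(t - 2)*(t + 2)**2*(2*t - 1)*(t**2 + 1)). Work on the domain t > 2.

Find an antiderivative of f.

Factor the denominator (6*(t - 2)*(t + 2)**2*(2*t - 1)*(t**2 + 1)) and decompose: f = (12*t + 41)/(750*(t**2 + 1)) - 224/(1125*(2*t - 1)) - 7/(6000*(t + 2)) - 53/(300*(t + 2)**2) + 61/(720*(t - 2)); each piece integrates to a log, atan, or power term.
Check: d/dt[(1525*t*log(t - 2) - 1792*t*log(t - 1/2) - 21*t*log(t + 2) + 144*t*log(t**2 + 1) + 984*t*atan(t) + 3050*log(t - 2) - 3584*log(t - 1/2) - 42*log(t + 2) + 288*log(t**2 + 1) + 1968*atan(t) + 3180)/(18000*t + 36000)] = (12*t**3 + 9*t + 8)/(12*t**6 + 18*t**5 - 48*t**4 - 54*t**3 - 12*t**2 - 72*t + 48), which equals f(t).

An antiderivative is F(t) = (1525*t*log(t - 2) - 1792*t*log(t - 1/2) - 21*t*log(t + 2) + 144*t*log(t**2 + 1) + 984*t*atan(t) + 3050*log(t - 2) - 3584*log(t - 1/2) - 42*log(t + 2) + 288*log(t**2 + 1) + 1968*atan(t) + 3180)/(18000*t + 36000).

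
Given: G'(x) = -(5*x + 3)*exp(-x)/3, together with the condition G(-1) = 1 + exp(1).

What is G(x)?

G(x) = (5*x + 3*exp(x) + 8)*exp(-x)/3

Recognize the product-rule pattern: G'(x) = u'v + uv' with u = 5*x/3 + 8/3, v = exp(-x), so integration by parts undoes it.
A general antiderivative is (5*x + 8)*exp(-x)/3 + C.
The condition gives C = 1 + exp(1) - (exp(1)) = 1.
So G(x) = (5*x + 3*exp(x) + 8)*exp(-x)/3.
Check: d/dx[(5*x + 3*exp(x) + 8)*exp(-x)/3] = (-5*x - 3)*exp(-x)/3, which equals G'(x).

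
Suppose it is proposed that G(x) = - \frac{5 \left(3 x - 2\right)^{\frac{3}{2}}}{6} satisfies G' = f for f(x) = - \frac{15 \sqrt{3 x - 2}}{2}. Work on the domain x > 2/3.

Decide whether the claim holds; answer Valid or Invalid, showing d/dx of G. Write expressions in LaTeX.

Invalid: d/dx[G] - f = \frac{15 \sqrt{3 x - 2}}{4}, which is not 0.

d/dx[G] = - \frac{15 \sqrt{3 x - 2}}{4}
d/dx[G] - f(x) = \frac{15 \sqrt{3 x - 2}}{4} != 0.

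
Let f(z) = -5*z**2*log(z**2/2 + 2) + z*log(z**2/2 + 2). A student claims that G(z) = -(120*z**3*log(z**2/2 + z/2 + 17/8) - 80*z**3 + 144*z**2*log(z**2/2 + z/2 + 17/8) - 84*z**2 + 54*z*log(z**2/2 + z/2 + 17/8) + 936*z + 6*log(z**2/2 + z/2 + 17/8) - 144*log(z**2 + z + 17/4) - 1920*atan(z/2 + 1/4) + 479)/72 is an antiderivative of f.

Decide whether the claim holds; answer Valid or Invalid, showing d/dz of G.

d/dz[G] = -5*z**2*log(4*z**2 + 4*z + 17) + 15*z**2*log(2) - 4*z*log(4*z**2 + 4*z + 17) + 12*z*log(2) - 3*log(4*z**2 + 4*z + 17)/4 + 9*log(2)/4
d/dz[G] - f(z) = 5*z**2*log(z**2/2 + 2) - 5*z**2*log(z**2/2 + z/2 + 17/8) - z*log(z**2/2 + 2) - 4*z*log(z**2/2 + z/2 + 17/8) - 3*log(z**2/2 + z/2 + 17/8)/4 != 0.

Invalid: d/dz[G] - f = 5*z**2*log(z**2/2 + 2) - 5*z**2*log(z**2/2 + z/2 + 17/8) - z*log(z**2/2 + 2) - 4*z*log(z**2/2 + z/2 + 17/8) - 3*log(z**2/2 + z/2 + 17/8)/4, which is not 0.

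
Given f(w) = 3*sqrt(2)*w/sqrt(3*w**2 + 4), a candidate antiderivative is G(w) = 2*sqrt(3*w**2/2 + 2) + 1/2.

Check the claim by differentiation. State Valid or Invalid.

Valid: G'(w) = f(w).

d/dw[G] = 3*sqrt(2)*w/sqrt(3*w**2 + 4)
This equals f(w) exactly, so the claim holds.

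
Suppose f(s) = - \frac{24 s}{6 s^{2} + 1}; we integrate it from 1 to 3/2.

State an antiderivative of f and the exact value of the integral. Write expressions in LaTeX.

Antiderivative: F(s) = - 2 \log{\left(3 s^{2} + \frac{1}{2} \right)}; value = - 2 \log{\left(\frac{29}{4} \right)} + 2 \log{\left(\frac{7}{2} \right)}

The substitution u = 3 s^{2} + \frac{1}{2} works: f is exactly (dF/du)*(du/ds) for that inner function.
F(s) = - 2 \log{\left(3 s^{2} + \frac{1}{2} \right)} is an antiderivative of f.
Check: d/ds[- 2 \log{\left(3 s^{2} + \frac{1}{2} \right)}] = - \frac{24 s}{6 s^{2} + 1} = f(s).
F(3/2) = - 2 \log{\left(\frac{29}{4} \right)}; F(1) = - 2 \log{\left(\frac{7}{2} \right)}.
Integral = F(3/2) - F(1) = - 2 \log{\left(\frac{29}{4} \right)} + 2 \log{\left(\frac{7}{2} \right)}.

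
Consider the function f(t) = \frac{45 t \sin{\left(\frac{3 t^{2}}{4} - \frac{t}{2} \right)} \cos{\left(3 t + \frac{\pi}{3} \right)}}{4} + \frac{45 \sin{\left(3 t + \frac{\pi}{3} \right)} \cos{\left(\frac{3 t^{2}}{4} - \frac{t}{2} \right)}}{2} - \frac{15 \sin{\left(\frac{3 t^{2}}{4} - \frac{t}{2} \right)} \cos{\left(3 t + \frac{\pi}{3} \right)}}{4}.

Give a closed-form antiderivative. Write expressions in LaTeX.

f has the shape u'v + uv' for u = - \frac{15 \cos{\left(3 t + \frac{\pi}{3} \right)}}{2} and v = \cos{\left(\frac{3 t^{2}}{4} - \frac{t}{2} \right)} — it is the derivative of the product u*v.
Check: d/dt[- \frac{15 \cos{\left(3 t + \frac{\pi}{3} \right)} \cos{\left(\frac{3 t^{2}}{4} - \frac{t}{2} \right)}}{2}] = \frac{45 t \sin{\left(\frac{3 t^{2}}{4} - \frac{t}{2} \right)} \cos{\left(3 t + \frac{\pi}{3} \right)}}{4} + \frac{45 \sin{\left(3 t + \frac{\pi}{3} \right)} \cos{\left(\frac{3 t^{2}}{4} - \frac{t}{2} \right)}}{2} - \frac{15 \sin{\left(\frac{3 t^{2}}{4} - \frac{t}{2} \right)} \cos{\left(3 t + \frac{\pi}{3} \right)}}{4} = f(t).

An antiderivative is F(t) = - \frac{15 \cos{\left(3 t + \frac{\pi}{3} \right)} \cos{\left(\frac{3 t^{2}}{4} - \frac{t}{2} \right)}}{2}.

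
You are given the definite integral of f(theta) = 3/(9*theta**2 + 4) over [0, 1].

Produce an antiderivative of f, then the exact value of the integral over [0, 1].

Antiderivative: F(theta) = atan(3*theta/2)/2; value = atan(3/2)/2

Whatever form F(theta) takes, F'(theta) = f(theta) is non-negotiable.
F(theta) = atan(3*theta/2)/2 is an antiderivative of f.
Check: d/dtheta[atan(3*theta/2)/2] = 3/(9*theta**2 + 4) = f(theta).
F(1) = atan(3/2)/2; F(0) = 0.
Integral = F(1) - F(0) = atan(3/2)/2.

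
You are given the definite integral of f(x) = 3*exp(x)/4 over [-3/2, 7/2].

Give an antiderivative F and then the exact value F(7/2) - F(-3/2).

Antiderivative: F(x) = 3*exp(x)/4; value = -3*exp(-3/2)/4 + 3*exp(7/2)/4

Any candidate F(x) must reproduce f(x) exactly when differentiated.
F(x) = 3*exp(x)/4 is an antiderivative of f.
Check: d/dx[3*exp(x)/4] = 3*exp(x)/4 = f(x).
F(7/2) = 3*exp(7/2)/4; F(-3/2) = 3*exp(-3/2)/4.
Integral = F(7/2) - F(-3/2) = -3*exp(-3/2)/4 + 3*exp(7/2)/4.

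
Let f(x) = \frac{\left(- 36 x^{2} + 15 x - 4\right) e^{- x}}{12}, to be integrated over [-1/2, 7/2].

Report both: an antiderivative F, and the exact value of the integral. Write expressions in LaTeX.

Antiderivative: F(x) = \frac{\left(36 x^{2} + 57 x + 61\right) e^{- x}}{12}; value = - \frac{83 e^{\frac{1}{2}}}{24} + \frac{1403}{24 e^{\frac{7}{2}}}

f has the shape u'v + uv' for u = 3 x^{2} + \frac{19 x}{4} + \frac{61}{12} and v = e^{- x} — it is the derivative of the product u*v.
F(x) = \frac{\left(36 x^{2} + 57 x + 61\right) e^{- x}}{12} is an antiderivative of f.
Check: d/dx[\frac{\left(36 x^{2} + 57 x + 61\right) e^{- x}}{12}] = \frac{\left(- 36 x^{2} + 15 x - 4\right) e^{- x}}{12} = f(x).
F(7/2) = \frac{1403}{24 e^{\frac{7}{2}}}; F(-1/2) = \frac{83 e^{\frac{1}{2}}}{24}.
Integral = F(7/2) - F(-1/2) = - \frac{83 e^{\frac{1}{2}}}{24} + \frac{1403}{24 e^{\frac{7}{2}}}.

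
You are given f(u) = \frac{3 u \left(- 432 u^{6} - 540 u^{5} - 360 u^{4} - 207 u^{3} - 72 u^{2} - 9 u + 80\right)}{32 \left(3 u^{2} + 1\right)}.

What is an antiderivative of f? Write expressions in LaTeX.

An antiderivative is F(u) = - \frac{9 u^{6}}{4} - \frac{27 u^{5}}{8} - \frac{27 u^{4}}{16} - \frac{9 u^{3}}{32} + \frac{5 \log{\left(3 u^{2} + 1 \right)}}{4}.

An antiderivative F(u) passes only if d/du[F] lands on f(u) exactly.
Check: d/du[- \frac{9 u^{6}}{4} - \frac{27 u^{5}}{8} - \frac{27 u^{4}}{16} - \frac{9 u^{3}}{32} + \frac{5 \log{\left(3 u^{2} + 1 \right)}}{4}] = \frac{- 1296 u^{7} - 1620 u^{6} - 1080 u^{5} - 621 u^{4} - 216 u^{3} - 27 u^{2} + 240 u}{96 u^{2} + 32}, which equals f(u).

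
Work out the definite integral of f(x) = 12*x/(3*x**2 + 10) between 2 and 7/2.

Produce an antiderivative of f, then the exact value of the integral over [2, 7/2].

The substitution u = 3*x**2/2 + 5 works: f is exactly (dF/du)*(du/dx) for that inner function.
F(x) = 2*log(3*x**2/2 + 5) is an antiderivative of f.
Check: d/dx[2*log(3*x**2/2 + 5)] = 12*x/(3*x**2 + 10) = f(x).
F(7/2) = 2*log(187/8); F(2) = 2*log(11).
Integral = F(7/2) - F(2) = -2*log(11) + 2*log(187/8).

Antiderivative: F(x) = 2*log(3*x**2/2 + 5); value = -2*log(11) + 2*log(187/8)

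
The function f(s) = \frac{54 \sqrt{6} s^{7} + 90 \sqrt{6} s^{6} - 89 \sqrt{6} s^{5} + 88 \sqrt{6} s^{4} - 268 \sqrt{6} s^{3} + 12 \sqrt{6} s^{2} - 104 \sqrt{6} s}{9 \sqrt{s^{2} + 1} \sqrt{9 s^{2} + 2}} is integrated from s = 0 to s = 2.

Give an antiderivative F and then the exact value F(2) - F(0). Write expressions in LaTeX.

Antiderivative: F(s) = \frac{\sqrt{6} \sqrt{s^{2} + 1} \sqrt{9 s^{2} + 2} \left(s^{4} + 2 s^{3} - 4 s^{2} - 8\right)}{9}; value = \frac{16 \sqrt{3}}{9} + \frac{16 \sqrt{285}}{9}

Whatever form F(s) takes, F'(s) = f(s) is non-negotiable.
F(s) = \frac{\sqrt{6} \sqrt{s^{2} + 1} \sqrt{9 s^{2} + 2} \left(s^{4} + 2 s^{3} - 4 s^{2} - 8\right)}{9} is an antiderivative of f.
Check: d/ds[\frac{\sqrt{6} \sqrt{s^{2} + 1} \sqrt{9 s^{2} + 2} \left(s^{4} + 2 s^{3} - 4 s^{2} - 8\right)}{9}] = \frac{54 \sqrt{6} s^{7} + 90 \sqrt{6} s^{6} - 89 \sqrt{6} s^{5} + 88 \sqrt{6} s^{4} - 268 \sqrt{6} s^{3} + 12 \sqrt{6} s^{2} - 104 \sqrt{6} s}{9 \sqrt{s^{2} + 1} \sqrt{9 s^{2} + 2}} = f(s).
F(2) = \frac{16 \sqrt{285}}{9}; F(0) = - \frac{16 \sqrt{3}}{9}.
Integral = F(2) - F(0) = \frac{16 \sqrt{3}}{9} + \frac{16 \sqrt{285}}{9}.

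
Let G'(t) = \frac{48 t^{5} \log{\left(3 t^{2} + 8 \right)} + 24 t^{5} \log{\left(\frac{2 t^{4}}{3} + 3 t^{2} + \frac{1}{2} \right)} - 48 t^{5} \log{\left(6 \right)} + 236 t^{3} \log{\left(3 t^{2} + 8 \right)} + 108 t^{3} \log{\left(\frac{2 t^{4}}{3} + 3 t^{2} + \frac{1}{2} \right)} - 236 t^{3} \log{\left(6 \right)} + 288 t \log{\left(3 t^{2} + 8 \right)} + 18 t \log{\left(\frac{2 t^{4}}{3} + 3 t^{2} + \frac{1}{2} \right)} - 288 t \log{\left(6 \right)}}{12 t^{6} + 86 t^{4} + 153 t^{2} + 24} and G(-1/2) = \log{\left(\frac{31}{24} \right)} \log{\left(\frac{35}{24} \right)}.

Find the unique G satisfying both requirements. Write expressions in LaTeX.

G(t) = \log{\left(\frac{t^{2}}{2} + \frac{4}{3} \right)} \log{\left(\frac{2 t^{4}}{3} + 3 t^{2} + \frac{1}{2} \right)}

G'(t) has the shape u'v + uv' for u = \log{\left(\frac{t^{2}}{2} + \frac{4}{3} \right)} and v = \log{\left(\frac{2 t^{4}}{3} + 3 t^{2} + \frac{1}{2} \right)} — it is the derivative of the product u*v.
A general antiderivative is \log{\left(\frac{t^{2}}{2} + \frac{4}{3} \right)} \log{\left(\frac{2 t^{4}}{3} + 3 t^{2} + \frac{1}{2} \right)} + C.
The condition gives C = \log{\left(\frac{31}{24} \right)} \log{\left(\frac{35}{24} \right)} - (\log{\left(\frac{31}{24} \right)} \log{\left(\frac{35}{24} \right)}) = 0.
So G(t) = \log{\left(\frac{t^{2}}{2} + \frac{4}{3} \right)} \log{\left(\frac{2 t^{4}}{3} + 3 t^{2} + \frac{1}{2} \right)}.
Check: d/dt[\log{\left(\frac{t^{2}}{2} + \frac{4}{3} \right)} \log{\left(\frac{2 t^{4}}{3} + 3 t^{2} + \frac{1}{2} \right)}] = \frac{48 t^{5} \log{\left(3 t^{2} + 8 \right)} + 24 t^{5} \log{\left(\frac{2 t^{4}}{3} + 3 t^{2} + \frac{1}{2} \right)} - 48 t^{5} \log{\left(6 \right)} + 236 t^{3} \log{\left(3 t^{2} + 8 \right)} + 108 t^{3} \log{\left(\frac{2 t^{4}}{3} + 3 t^{2} + \frac{1}{2} \right)} - 236 t^{3} \log{\left(6 \right)} + 288 t \log{\left(3 t^{2} + 8 \right)} + 18 t \log{\left(\frac{2 t^{4}}{3} + 3 t^{2} + \frac{1}{2} \right)} - 288 t \log{\left(6 \right)}}{12 t^{6} + 86 t^{4} + 153 t^{2} + 24} = G'(t).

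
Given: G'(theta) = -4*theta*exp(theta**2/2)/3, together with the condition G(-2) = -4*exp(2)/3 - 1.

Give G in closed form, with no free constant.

G(theta) = -4*exp(theta**2/2)/3 - 1

G'(theta) matches the chain-rule pattern g'(h)*h' with inner function h(theta) = theta**2/2; substituting u = h(theta) collapses the integral.
A general antiderivative is -4*exp(theta**2/2)/3 + C.
The condition gives C = -4*exp(2)/3 - 1 - (-4*exp(2)/3) = -1.
So G(theta) = -4*exp(theta**2/2)/3 - 1.
Check: d/dtheta[-4*exp(theta**2/2)/3 - 1] = -4*theta*exp(theta**2/2)/3 = G'(theta).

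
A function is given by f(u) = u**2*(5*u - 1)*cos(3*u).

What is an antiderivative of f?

A candidate is checked by its d/du: the result must match f(u).
Check: d/du[5*u**3*sin(3*u)/3 - u**2*sin(3*u)/3 + 5*u**2*cos(3*u)/3 - 10*u*sin(3*u)/9 - 2*u*cos(3*u)/9 + 2*sin(3*u)/27 - 10*cos(3*u)/27] = 5*u**3*cos(3*u) - u**2*cos(3*u), which equals f(u).

An antiderivative is F(u) = 5*u**3*sin(3*u)/3 - u**2*sin(3*u)/3 + 5*u**2*cos(3*u)/3 - 10*u*sin(3*u)/9 - 2*u*cos(3*u)/9 + 2*sin(3*u)/27 - 10*cos(3*u)/27.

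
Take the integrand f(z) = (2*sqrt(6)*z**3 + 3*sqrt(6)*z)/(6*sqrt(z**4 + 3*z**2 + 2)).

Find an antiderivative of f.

f matches the chain-rule pattern g'(h)*h' with inner function h(z) = 2*z**4/3 + 2*z**2 + 4/3; substituting u = h(z) collapses the integral.
Check: d/dz[sqrt(6)*sqrt(z**4 + 3*z**2 + 2)/6] = (2*sqrt(6)*z**3 + 3*sqrt(6)*z)/(6*sqrt(z**4 + 3*z**2 + 2)) = f(z).

An antiderivative is F(z) = sqrt(6)*sqrt(z**4 + 3*z**2 + 2)/6.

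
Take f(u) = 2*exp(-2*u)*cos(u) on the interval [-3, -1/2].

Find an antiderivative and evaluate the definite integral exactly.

Antiderivative: F(u) = (2*sin(u) - 4*cos(u))*exp(-2*u)/5; value = 4*exp(6)*cos(3)/5 - 4*exp(1)*cos(1/2)/5 - 2*exp(1)*sin(1/2)/5 + 2*exp(6)*sin(3)/5

Any candidate F(u) must reproduce f(u) exactly when differentiated.
F(u) = (2*sin(u) - 4*cos(u))*exp(-2*u)/5 is an antiderivative of f.
Check: d/du[(2*sin(u) - 4*cos(u))*exp(-2*u)/5] = 2*exp(-2*u)*cos(u) = f(u).
F(-1/2) = -4*exp(1)*cos(1/2)/5 - 2*exp(1)*sin(1/2)/5; F(-3) = -2*exp(6)*sin(3)/5 - 4*exp(6)*cos(3)/5.
Integral = F(-1/2) - F(-3) = 4*exp(6)*cos(3)/5 - 4*exp(1)*cos(1/2)/5 - 2*exp(1)*sin(1/2)/5 + 2*exp(6)*sin(3)/5.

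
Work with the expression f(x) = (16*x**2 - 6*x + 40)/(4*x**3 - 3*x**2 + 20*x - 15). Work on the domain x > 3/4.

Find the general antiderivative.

Any candidate F(x) must reproduce f(x) exactly when differentiated.
Check: d/dx[2*log(2*x - 3/2) + log(x**2 + 5)] = (16*x**2 - 6*x + 40)/(4*x**3 - 3*x**2 + 20*x - 15) = f(x).

F(x) = 2*log(2*x - 3/2) + log(x**2 + 5) + C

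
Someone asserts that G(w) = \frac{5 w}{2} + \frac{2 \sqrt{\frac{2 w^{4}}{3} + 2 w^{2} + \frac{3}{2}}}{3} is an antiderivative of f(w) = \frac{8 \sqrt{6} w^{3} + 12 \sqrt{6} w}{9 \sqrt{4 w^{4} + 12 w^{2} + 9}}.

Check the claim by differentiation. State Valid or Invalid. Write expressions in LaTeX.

Invalid: d/dw[G] - f = \frac{5}{2}, which is not 0.

d/dw[G] = \frac{16 \sqrt{6} w^{3} + 24 \sqrt{6} w + 45 \sqrt{4 w^{4} + 12 w^{2} + 9}}{18 \sqrt{4 w^{4} + 12 w^{2} + 9}}
d/dw[G] - f(w) = \frac{5}{2} != 0.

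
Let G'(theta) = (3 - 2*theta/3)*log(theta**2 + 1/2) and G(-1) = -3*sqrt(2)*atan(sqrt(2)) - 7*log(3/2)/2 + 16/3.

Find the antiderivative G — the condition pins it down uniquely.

The proposed G(theta) is checked by its d/dtheta: the result must match the given G'(theta).
A general antiderivative is theta**2/3 - 6*theta + (-theta**2/3 + 3*theta)*log(theta**2 + 1/2) - log(theta**2 + 1/2)/6 + 3*sqrt(2)*atan(sqrt(2)*theta) + C.
The condition gives C = -3*sqrt(2)*atan(sqrt(2)) - 7*log(3/2)/2 + 16/3 - (-3*sqrt(2)*atan(sqrt(2)) - 7*log(3/2)/2 + 19/3) = -1.
So G(theta) = (2*theta**2 + 2*theta*(9 - theta)*log(theta**2 + 1/2) - 36*theta - log(theta**2 + 1/2) + 18*sqrt(2)*atan(sqrt(2)*theta) - 6)/6.
Check: d/dtheta[(2*theta**2 + 2*theta*(9 - theta)*log(theta**2 + 1/2) - 36*theta - log(theta**2 + 1/2) + 18*sqrt(2)*atan(sqrt(2)*theta) - 6)/6] = -2*theta*log(theta**2 + 1/2)/3 + 3*log(theta**2 + 1/2), which equals G'(theta).

G(theta) = (2*theta**2 + 2*theta*(9 - theta)*log(theta**2 + 1/2) - 36*theta - log(theta**2 + 1/2) + 18*sqrt(2)*atan(sqrt(2)*theta) - 6)/6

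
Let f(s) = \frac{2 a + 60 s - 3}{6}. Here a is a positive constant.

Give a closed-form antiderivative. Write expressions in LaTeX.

An antiderivative is F(s) = \frac{a s}{3} + 5 s^{2} - \frac{s}{2}.

For F(s) to be correct the identity F'(s) - f(s) = 0 must hold.
Check: d/ds[\frac{a s}{3} + 5 s^{2} - \frac{s}{2}] = \frac{a}{3} + 10 s - \frac{1}{2}, which equals f(s).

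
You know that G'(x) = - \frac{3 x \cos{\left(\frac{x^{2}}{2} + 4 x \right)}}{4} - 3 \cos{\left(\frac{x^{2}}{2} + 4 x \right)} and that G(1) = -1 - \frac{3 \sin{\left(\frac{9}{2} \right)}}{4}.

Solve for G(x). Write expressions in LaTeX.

The substitution u = \frac{x^{2}}{2} + 4 x works: G'(x) is exactly (dG/du)*(du/dx) for that inner function.
A general antiderivative is - \frac{3 \sin{\left(\frac{x^{2}}{2} + 4 x \right)}}{4} + C.
The condition gives C = -1 - \frac{3 \sin{\left(\frac{9}{2} \right)}}{4} - (- \frac{3 \sin{\left(\frac{9}{2} \right)}}{4}) = -1.
So G(x) = - \frac{3 \sin{\left(\frac{x^{2}}{2} + 4 x \right)}}{4} - 1.
Check: d/dx[- \frac{3 \sin{\left(\frac{x^{2}}{2} + 4 x \right)}}{4} - 1] = - \frac{3 x \cos{\left(\frac{x^{2}}{2} + 4 x \right)}}{4} - 3 \cos{\left(\frac{x^{2}}{2} + 4 x \right)} = G'(x).

G(x) = - \frac{3 \sin{\left(\frac{x^{2}}{2} + 4 x \right)}}{4} - 1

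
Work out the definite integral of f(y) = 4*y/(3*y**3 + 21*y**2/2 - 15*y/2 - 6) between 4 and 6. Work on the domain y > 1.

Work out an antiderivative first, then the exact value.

The denominator factors as 3*(y - 1)*(y + 4)*(2*y + 1); partial fractions split f into directly integrable pieces: 16/(63*(2*y + 1)) - 32/(105*(y + 4)) + 8/(45*(y - 1)).
F(y) = 8*log(y - 1)/45 + 8*log(y + 1/2)/63 - 32*log(y + 4)/105 is an antiderivative of f.
Check: d/dy[8*log(y - 1)/45 + 8*log(y + 1/2)/63 - 32*log(y + 4)/105] = 8*y/(6*y**3 + 21*y**2 - 15*y - 12), which equals f(y).
F(6) = -32*log(10)/105 + 8*log(13/2)/63 + 8*log(5)/45; F(4) = -32*log(8)/105 + 8*log(9/2)/63 + 8*log(3)/45.
Integral = F(6) - F(4) = -32*log(10)/105 - 8*log(3)/45 - 8*log(9/2)/63 + 8*log(13/2)/63 + 8*log(5)/45 + 32*log(8)/105.

Antiderivative: F(y) = 8*log(y - 1)/45 + 8*log(y + 1/2)/63 - 32*log(y + 4)/105; value = -32*log(10)/105 - 8*log(3)/45 - 8*log(9/2)/63 + 8*log(13/2)/63 + 8*log(5)/45 + 32*log(8)/105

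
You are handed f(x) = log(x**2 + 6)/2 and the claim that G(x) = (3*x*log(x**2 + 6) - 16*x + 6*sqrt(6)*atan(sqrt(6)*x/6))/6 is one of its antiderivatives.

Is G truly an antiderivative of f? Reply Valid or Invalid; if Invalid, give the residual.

d/dx[G] = log(x**2 + 6)/2 - 5/3
d/dx[G] - f(x) = -5/3 != 0.

Invalid: d/dx[G] - f = -5/3, which is not 0.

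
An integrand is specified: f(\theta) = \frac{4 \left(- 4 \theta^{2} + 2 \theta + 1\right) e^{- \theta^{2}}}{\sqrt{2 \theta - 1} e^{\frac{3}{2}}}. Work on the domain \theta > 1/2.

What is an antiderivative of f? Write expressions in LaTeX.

f has the shape u'v + uv' for u = 4 \sqrt{2 \theta - 1} and v = e^{- \theta^{2} - \frac{3}{2}} — it is the derivative of the product u*v.
Check: d/d\theta[\frac{4 \sqrt{2 \theta - 1} e^{- \theta^{2}}}{e^{\frac{3}{2}}}] = \frac{\left(- 16 \theta^{2} + 8 \theta + 4\right) e^{- \theta^{2}}}{\sqrt{2 \theta - 1} e^{\frac{3}{2}}}, which equals f(\theta).

An antiderivative is F(\theta) = \frac{4 \sqrt{2 \theta - 1} e^{- \theta^{2}}}{e^{\frac{3}{2}}}.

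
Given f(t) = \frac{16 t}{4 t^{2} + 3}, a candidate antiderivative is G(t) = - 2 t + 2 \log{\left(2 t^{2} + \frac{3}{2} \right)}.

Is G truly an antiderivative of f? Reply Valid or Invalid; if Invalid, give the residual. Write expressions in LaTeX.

Invalid: d/dt[G] - f = -2, which is not 0.

d/dt[G] = \frac{- 8 t^{2} + 16 t - 6}{4 t^{2} + 3}
d/dt[G] - f(t) = -2 != 0.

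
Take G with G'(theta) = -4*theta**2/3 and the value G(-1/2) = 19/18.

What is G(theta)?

The proposed G(theta) is checked by its d/dtheta: the result must match the given G'(theta).
A general antiderivative is -4*theta**3/9 + C.
The condition gives C = 19/18 - (1/18) = 1.
So G(theta) = 1 - 4*theta**3/9.
Check: d/dtheta[1 - 4*theta**3/9] = -4*theta**2/3 = G'(theta).

G(theta) = 1 - 4*theta**3/9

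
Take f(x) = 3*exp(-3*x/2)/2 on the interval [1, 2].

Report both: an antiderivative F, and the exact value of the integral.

Recover f(x) by differentiating a candidate F(x); any mismatch rules it out.
F(x) = -exp(-3*x/2) is an antiderivative of f.
Check: d/dx[-exp(-3*x/2)] = 3*exp(-3*x/2)/2 = f(x).
F(2) = -exp(-3); F(1) = -exp(-3/2).
Integral = F(2) - F(1) = -exp(-3) + exp(-3/2).

Antiderivative: F(x) = -exp(-3*x/2); value = -exp(-3) + exp(-3/2)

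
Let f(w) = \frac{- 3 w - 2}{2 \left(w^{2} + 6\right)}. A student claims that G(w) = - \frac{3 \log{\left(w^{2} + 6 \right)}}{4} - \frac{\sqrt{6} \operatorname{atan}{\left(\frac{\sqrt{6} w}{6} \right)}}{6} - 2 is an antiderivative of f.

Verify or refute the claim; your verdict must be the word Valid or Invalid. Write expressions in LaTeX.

Valid - differentiating G returns exactly f.

d/dw[G] = \frac{- 3 w - 2}{2 w^{2} + 12}
This equals f(w) exactly, so the claim holds.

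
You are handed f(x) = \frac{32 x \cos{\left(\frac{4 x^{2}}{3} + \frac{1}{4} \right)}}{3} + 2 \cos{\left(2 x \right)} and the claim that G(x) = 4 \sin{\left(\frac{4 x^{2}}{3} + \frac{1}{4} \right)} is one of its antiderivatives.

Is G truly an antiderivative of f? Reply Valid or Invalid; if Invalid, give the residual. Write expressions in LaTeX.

Invalid: d/dx[G] - f = - 2 \cos{\left(2 x \right)}, which is not 0.

d/dx[G] = \frac{32 x \cos{\left(\frac{4 x^{2}}{3} + \frac{1}{4} \right)}}{3}
d/dx[G] - f(x) = - 2 \cos{\left(2 x \right)} != 0.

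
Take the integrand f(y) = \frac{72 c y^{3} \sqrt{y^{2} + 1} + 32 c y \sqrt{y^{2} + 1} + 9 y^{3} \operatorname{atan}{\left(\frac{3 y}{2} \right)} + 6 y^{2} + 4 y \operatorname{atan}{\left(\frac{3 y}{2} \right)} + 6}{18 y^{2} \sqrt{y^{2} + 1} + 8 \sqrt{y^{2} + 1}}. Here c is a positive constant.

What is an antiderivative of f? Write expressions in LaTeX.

Any candidate F(y) must reproduce f(y) exactly when differentiated.
Check: d/dy[\frac{4 c y^{2} + \sqrt{y^{2} + 1} \operatorname{atan}{\left(\frac{3 y}{2} \right)}}{2}] = \frac{72 c y^{3} \sqrt{y^{2} + 1} + 32 c y \sqrt{y^{2} + 1} + 9 y^{3} \operatorname{atan}{\left(\frac{3 y}{2} \right)} + 6 y^{2} + 4 y \operatorname{atan}{\left(\frac{3 y}{2} \right)} + 6}{18 y^{2} \sqrt{y^{2} + 1} + 8 \sqrt{y^{2} + 1}} = f(y).

An antiderivative is F(y) = \frac{4 c y^{2} + \sqrt{y^{2} + 1} \operatorname{atan}{\left(\frac{3 y}{2} \right)}}{2}.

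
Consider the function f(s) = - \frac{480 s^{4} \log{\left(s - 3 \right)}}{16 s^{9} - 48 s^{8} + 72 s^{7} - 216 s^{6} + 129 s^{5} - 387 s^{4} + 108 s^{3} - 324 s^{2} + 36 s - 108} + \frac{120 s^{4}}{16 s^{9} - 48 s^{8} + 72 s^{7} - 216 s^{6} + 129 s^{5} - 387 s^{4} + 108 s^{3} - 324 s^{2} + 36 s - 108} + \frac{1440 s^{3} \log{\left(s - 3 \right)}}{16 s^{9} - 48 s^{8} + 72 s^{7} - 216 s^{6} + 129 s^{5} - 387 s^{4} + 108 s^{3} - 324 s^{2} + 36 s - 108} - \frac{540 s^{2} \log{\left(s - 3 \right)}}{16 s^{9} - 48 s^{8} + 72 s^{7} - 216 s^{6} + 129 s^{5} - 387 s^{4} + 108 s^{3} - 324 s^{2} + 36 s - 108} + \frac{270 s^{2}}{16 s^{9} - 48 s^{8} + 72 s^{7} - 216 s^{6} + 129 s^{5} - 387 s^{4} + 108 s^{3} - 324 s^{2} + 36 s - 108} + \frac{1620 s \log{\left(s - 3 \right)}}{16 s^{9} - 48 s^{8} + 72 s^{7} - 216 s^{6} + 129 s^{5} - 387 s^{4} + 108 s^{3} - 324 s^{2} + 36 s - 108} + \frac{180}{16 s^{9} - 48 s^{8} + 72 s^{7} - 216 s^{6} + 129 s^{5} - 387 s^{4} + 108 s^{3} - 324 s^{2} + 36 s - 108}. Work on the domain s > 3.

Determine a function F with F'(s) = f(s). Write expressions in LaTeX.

An antiderivative is F(s) = \frac{5 \log{\left(s - 3 \right)}}{\frac{2 s^{4}}{3} + \frac{3 s^{2}}{2} + 1}.

Recognize the product-rule pattern: f = u'v + uv' with u = \frac{5}{\frac{2 s^{4}}{3} + \frac{3 s^{2}}{2} + 1}, v = \log{\left(s - 3 \right)}, so integration by parts undoes it.
Check: d/ds[\frac{5 \log{\left(s - 3 \right)}}{\frac{2 s^{4}}{3} + \frac{3 s^{2}}{2} + 1}] = \frac{- 480 s^{4} \log{\left(s - 3 \right)} + 120 s^{4} + 1440 s^{3} \log{\left(s - 3 \right)} - 540 s^{2} \log{\left(s - 3 \right)} + 270 s^{2} + 1620 s \log{\left(s - 3 \right)} + 180}{16 s^{9} - 48 s^{8} + 72 s^{7} - 216 s^{6} + 129 s^{5} - 387 s^{4} + 108 s^{3} - 324 s^{2} + 36 s - 108}, which equals f(s).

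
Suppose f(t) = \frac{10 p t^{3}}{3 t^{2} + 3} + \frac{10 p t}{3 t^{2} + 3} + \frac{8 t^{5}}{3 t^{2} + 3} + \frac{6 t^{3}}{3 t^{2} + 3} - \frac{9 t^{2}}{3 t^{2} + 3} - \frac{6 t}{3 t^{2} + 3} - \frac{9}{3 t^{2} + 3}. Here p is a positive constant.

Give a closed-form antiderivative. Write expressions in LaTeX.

The integrand splits into summands that can be handled one at a time.
Check: d/dt[\frac{5 p t^{2}}{3} + \frac{2 t^{4}}{3} - \frac{t^{2}}{3} - 3 t - \frac{2 \log{\left(t^{2} + 1 \right)}}{3}] = \frac{10 p t^{3} + 10 p t + 8 t^{5} + 6 t^{3} - 9 t^{2} - 6 t - 9}{3 t^{2} + 3}, which equals f(t).

An antiderivative is F(t) = \frac{5 p t^{2}}{3} + \frac{2 t^{4}}{3} - \frac{t^{2}}{3} - 3 t - \frac{2 \log{\left(t^{2} + 1 \right)}}{3}.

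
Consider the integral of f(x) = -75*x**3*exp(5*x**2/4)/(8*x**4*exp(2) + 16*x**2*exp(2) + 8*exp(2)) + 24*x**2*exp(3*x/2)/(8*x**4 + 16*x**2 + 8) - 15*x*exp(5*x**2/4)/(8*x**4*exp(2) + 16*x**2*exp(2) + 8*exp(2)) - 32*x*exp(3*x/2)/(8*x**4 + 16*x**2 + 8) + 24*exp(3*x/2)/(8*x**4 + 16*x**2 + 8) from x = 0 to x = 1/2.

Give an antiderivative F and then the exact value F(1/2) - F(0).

Recognize the product-rule pattern: f = u'v + uv' with u = -3/(2*x**2 + 2), v = -4*exp(3*x/2)/3 + 5*exp(5*x**2/4 - 2)/2, so integration by parts undoes it.
F(x) = -(-8*exp(3*x/2) + 15*exp(5*x**2/4 - 2))/(4*(x**2 + 1)) is an antiderivative of f.
Check: d/dx[-(-8*exp(3*x/2) + 15*exp(5*x**2/4 - 2))/(4*(x**2 + 1))] = (-75*x**3*exp(-2)*exp(5*x**2/4) + 24*x**2*exp(3*x/2) - 32*x*exp(3*x/2) - 15*x*exp(-2)*exp(5*x**2/4) + 24*exp(3*x/2))/(8*x**4 + 16*x**2 + 8), which equals f(x).
F(1/2) = -3*exp(-27/16) + 8*exp(3/4)/5; F(0) = 2 - 15*exp(-2)/4.
Integral = F(1/2) - F(0) = -2 - 3*exp(-27/16) + 15*exp(-2)/4 + 8*exp(3/4)/5.

Antiderivative: F(x) = -(-8*exp(3*x/2) + 15*exp(5*x**2/4 - 2))/(4*(x**2 + 1)); value = -2 - 3*exp(-27/16) + 15*exp(-2)/4 + 8*exp(3/4)/5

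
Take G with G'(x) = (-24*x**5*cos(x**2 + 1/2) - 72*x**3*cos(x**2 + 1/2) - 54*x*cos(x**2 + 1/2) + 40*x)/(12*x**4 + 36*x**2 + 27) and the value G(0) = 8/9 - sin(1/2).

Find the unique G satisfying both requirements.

Check a candidate G(x) by differentiating: d/dx[G] must match the given G'(x).
A general antiderivative is -sin(x**2 + 1/2) - 5/(3*(x**2 + 3/2)) + C.
The condition gives C = 8/9 - sin(1/2) - (-10/9 - sin(1/2)) = 2.
So G(x) = -sin(x**2 + 1/2) + 2 - 5/(3*(x**2 + 3/2)).
Check: d/dx[-sin(x**2 + 1/2) + 2 - 5/(3*(x**2 + 3/2))] = (-24*x**5*cos(x**2 + 1/2) - 72*x**3*cos(x**2 + 1/2) - 54*x*cos(x**2 + 1/2) + 40*x)/(12*x**4 + 36*x**2 + 27) = G'(x).

G(x) = -sin(x**2 + 1/2) + 2 - 5/(3*(x**2 + 3/2))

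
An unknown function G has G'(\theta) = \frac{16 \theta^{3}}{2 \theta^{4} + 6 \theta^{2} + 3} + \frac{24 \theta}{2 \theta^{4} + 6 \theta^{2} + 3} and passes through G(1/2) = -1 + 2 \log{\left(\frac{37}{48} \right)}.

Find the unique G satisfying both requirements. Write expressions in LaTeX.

G(\theta) = 2 \log{\left(\frac{\theta^{4}}{3} + \theta^{2} + \frac{1}{2} \right)} - 1

G'(\theta) matches the chain-rule pattern g'(h)*h' with inner function h(\theta) = \frac{\theta^{4}}{3} + \theta^{2} + \frac{1}{2}; substituting u = h(\theta) collapses the integral.
A general antiderivative is 2 \log{\left(\frac{\theta^{4}}{3} + \theta^{2} + \frac{1}{2} \right)} + C.
The condition gives C = -1 + 2 \log{\left(\frac{37}{48} \right)} - (2 \log{\left(\frac{37}{48} \right)}) = -1.
So G(\theta) = 2 \log{\left(\frac{\theta^{4}}{3} + \theta^{2} + \frac{1}{2} \right)} - 1.
Check: d/d\theta[2 \log{\left(\frac{\theta^{4}}{3} + \theta^{2} + \frac{1}{2} \right)} - 1] = \frac{16 \theta^{3} + 24 \theta}{2 \theta^{4} + 6 \theta^{2} + 3}, which equals G'(\theta).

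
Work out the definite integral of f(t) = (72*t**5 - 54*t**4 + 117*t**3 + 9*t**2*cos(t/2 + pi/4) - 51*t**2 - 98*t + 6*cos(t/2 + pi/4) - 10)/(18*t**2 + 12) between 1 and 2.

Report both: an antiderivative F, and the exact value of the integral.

Recover f(t) by differentiating a candidate F(t); any mismatch rules it out.
F(t) = ((-6*t**2 + 3*t - 5)**2 - 144*log(2*t**2 + 4/3) + 36*sin(t/2 + pi/4))/36 is an antiderivative of f.
Check: d/dt[((-6*t**2 + 3*t - 5)**2 - 144*log(2*t**2 + 4/3) + 36*sin(t/2 + pi/4))/36] = (72*t**5 - 54*t**4 + 117*t**3 + 9*t**2*cos(t/2 + pi/4) - 51*t**2 - 98*t + 6*cos(t/2 + pi/4) - 10)/(18*t**2 + 12) = f(t).
F(2) = -4*log(28/3) + sin(pi/4 + 1) + 529/36; F(1) = -4*log(10/3) + sin(1/2 + pi/4) + 16/9.
Integral = F(2) - F(1) = -4*log(28/3) - sin(1/2 + pi/4) + sin(pi/4 + 1) + 4*log(10/3) + 155/12.

Antiderivative: F(t) = ((-6*t**2 + 3*t - 5)**2 - 144*log(2*t**2 + 4/3) + 36*sin(t/2 + pi/4))/36; value = -4*log(28/3) - sin(1/2 + pi/4) + sin(pi/4 + 1) + 4*log(10/3) + 155/12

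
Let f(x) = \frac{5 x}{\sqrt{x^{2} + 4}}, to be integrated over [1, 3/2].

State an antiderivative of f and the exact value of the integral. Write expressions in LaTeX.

Antiderivative: F(x) = 5 \sqrt{x^{2} + 4}; value = \frac{25}{2} - 5 \sqrt{5}

The substitution u = x^{2} + 4 works: f is exactly (dF/du)*(du/dx) for that inner function.
F(x) = 5 \sqrt{x^{2} + 4} is an antiderivative of f.
Check: d/dx[5 \sqrt{x^{2} + 4}] = \frac{5 x}{\sqrt{x^{2} + 4}} = f(x).
F(3/2) = \frac{25}{2}; F(1) = 5 \sqrt{5}.
Integral = F(3/2) - F(1) = \frac{25}{2} - 5 \sqrt{5}.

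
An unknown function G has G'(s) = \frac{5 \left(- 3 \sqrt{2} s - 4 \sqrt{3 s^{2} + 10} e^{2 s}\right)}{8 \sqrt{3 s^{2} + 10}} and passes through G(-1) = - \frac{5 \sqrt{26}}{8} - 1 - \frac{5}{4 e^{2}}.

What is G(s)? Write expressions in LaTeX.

A first test for any G(s): its s-derivative must equal the given G'(s).
A general antiderivative is - \frac{5 \sqrt{\frac{3 s^{2}}{2} + 5}}{4} - \frac{5 e^{2 s}}{4} + C.
The condition gives C = - \frac{5 \sqrt{26}}{8} - 1 - \frac{5}{4 e^{2}} - (- \frac{5 \sqrt{26}}{8} - \frac{5}{4 e^{2}}) = -1.
So G(s) = - \frac{5 \sqrt{\frac{3 s^{2}}{2} + 5}}{4} - \frac{5 e^{2 s}}{4} - 1.
Check: d/ds[- \frac{5 \sqrt{\frac{3 s^{2}}{2} + 5}}{4} - \frac{5 e^{2 s}}{4} - 1] = \frac{- 15 \sqrt{2} s - 20 \sqrt{3 s^{2} + 10} e^{2 s}}{8 \sqrt{3 s^{2} + 10}}, which equals G'(s).

G(s) = - \frac{5 \sqrt{\frac{3 s^{2}}{2} + 5}}{4} - \frac{5 e^{2 s}}{4} - 1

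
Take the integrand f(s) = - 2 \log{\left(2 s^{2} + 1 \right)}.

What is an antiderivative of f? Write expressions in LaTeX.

An antiderivative is F(s) = 2 \left(- s \log{\left(2 s^{2} + 1 \right)} + 2 s - \sqrt{2} \operatorname{atan}{\left(\sqrt{2} s \right)}\right).

A candidate is checked by its d/ds: the result must match f(s).
Check: d/ds[2 \left(- s \log{\left(2 s^{2} + 1 \right)} + 2 s - \sqrt{2} \operatorname{atan}{\left(\sqrt{2} s \right)}\right)] = - 2 \log{\left(2 s^{2} + 1 \right)} = f(s).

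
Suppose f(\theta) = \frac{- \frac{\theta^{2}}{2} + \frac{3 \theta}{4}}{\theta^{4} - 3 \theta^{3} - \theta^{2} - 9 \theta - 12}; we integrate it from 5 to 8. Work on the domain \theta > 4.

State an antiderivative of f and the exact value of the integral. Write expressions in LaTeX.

Factor the denominator (4 \left(\theta - 4\right) \left(\theta + 1\right) \left(\theta^{2} + 3\right)) and decompose: f = - \frac{3 \left(\theta + 23\right)}{304 \left(\theta^{2} + 3\right)} + \frac{1}{16 \left(\theta + 1\right)} - \frac{1}{19 \left(\theta - 4\right)}; each piece integrates to a log, atan, or power term.
F(\theta) = \frac{- 32 \log{\left(\theta - 4 \right)} + 38 \log{\left(\theta + 1 \right)} - 3 \log{\left(\theta^{2} + 3 \right)} - 46 \sqrt{3} \operatorname{atan}{\left(\frac{\sqrt{3} \theta}{3} \right)}}{608} is an antiderivative of f.
Check: d/d\theta[\frac{- 32 \log{\left(\theta - 4 \right)} + 38 \log{\left(\theta + 1 \right)} - 3 \log{\left(\theta^{2} + 3 \right)} - 46 \sqrt{3} \operatorname{atan}{\left(\frac{\sqrt{3} \theta}{3} \right)}}{608}] = \frac{- 2 \theta^{2} + 3 \theta}{4 \theta^{4} - 12 \theta^{3} - 4 \theta^{2} - 36 \theta - 48}, which equals f(\theta).
F(8) = - \frac{23 \sqrt{3} \operatorname{atan}{\left(\frac{8 \sqrt{3}}{3} \right)}}{304} - \frac{\log{\left(4 \right)}}{19} - \frac{3 \log{\left(67 \right)}}{608} + \frac{\log{\left(9 \right)}}{16}; F(5) = - \frac{23 \sqrt{3} \operatorname{atan}{\left(\frac{5 \sqrt{3}}{3} \right)}}{304} - \frac{3 \log{\left(28 \right)}}{608} + \frac{\log{\left(6 \right)}}{16}.
Integral = F(8) - F(5) = - \frac{23 \sqrt{3} \operatorname{atan}{\left(\frac{8 \sqrt{3}}{3} \right)}}{304} - \frac{\log{\left(6 \right)}}{16} - \frac{\log{\left(4 \right)}}{19} - \frac{3 \log{\left(67 \right)}}{608} + \frac{3 \log{\left(28 \right)}}{608} + \frac{\log{\left(9 \right)}}{16} + \frac{23 \sqrt{3} \operatorname{atan}{\left(\frac{5 \sqrt{3}}{3} \right)}}{304}.

Antiderivative: F(\theta) = \frac{- 32 \log{\left(\theta - 4 \right)} + 38 \log{\left(\theta + 1 \right)} - 3 \log{\left(\theta^{2} + 3 \right)} - 46 \sqrt{3} \operatorname{atan}{\left(\frac{\sqrt{3} \theta}{3} \right)}}{608}; value = - \frac{23 \sqrt{3} \operatorname{atan}{\left(\frac{8 \sqrt{3}}{3} \right)}}{304} - \frac{\log{\left(6 \right)}}{16} - \frac{\log{\left(4 \right)}}{19} - \frac{3 \log{\left(67 \right)}}{608} + \frac{3 \log{\left(28 \right)}}{608} + \frac{\log{\left(9 \right)}}{16} + \frac{23 \sqrt{3} \operatorname{atan}{\left(\frac{5 \sqrt{3}}{3} \right)}}{304}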